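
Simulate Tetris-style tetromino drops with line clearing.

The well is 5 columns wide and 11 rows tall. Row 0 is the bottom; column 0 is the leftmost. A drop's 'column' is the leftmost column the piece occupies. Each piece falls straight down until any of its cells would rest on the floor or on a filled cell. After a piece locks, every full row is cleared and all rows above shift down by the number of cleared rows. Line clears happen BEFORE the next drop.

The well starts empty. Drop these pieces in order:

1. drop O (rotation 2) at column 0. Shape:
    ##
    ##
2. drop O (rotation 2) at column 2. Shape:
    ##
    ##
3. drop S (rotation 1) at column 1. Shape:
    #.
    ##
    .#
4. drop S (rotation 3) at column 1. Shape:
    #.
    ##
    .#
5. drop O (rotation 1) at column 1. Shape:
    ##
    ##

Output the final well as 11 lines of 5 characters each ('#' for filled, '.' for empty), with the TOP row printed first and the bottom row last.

Answer: .....
.....
.##..
.##..
.#...
.##..
.##..
.##..
..#..
####.
####.

Derivation:
Drop 1: O rot2 at col 0 lands with bottom-row=0; cleared 0 line(s) (total 0); column heights now [2 2 0 0 0], max=2
Drop 2: O rot2 at col 2 lands with bottom-row=0; cleared 0 line(s) (total 0); column heights now [2 2 2 2 0], max=2
Drop 3: S rot1 at col 1 lands with bottom-row=2; cleared 0 line(s) (total 0); column heights now [2 5 4 2 0], max=5
Drop 4: S rot3 at col 1 lands with bottom-row=4; cleared 0 line(s) (total 0); column heights now [2 7 6 2 0], max=7
Drop 5: O rot1 at col 1 lands with bottom-row=7; cleared 0 line(s) (total 0); column heights now [2 9 9 2 0], max=9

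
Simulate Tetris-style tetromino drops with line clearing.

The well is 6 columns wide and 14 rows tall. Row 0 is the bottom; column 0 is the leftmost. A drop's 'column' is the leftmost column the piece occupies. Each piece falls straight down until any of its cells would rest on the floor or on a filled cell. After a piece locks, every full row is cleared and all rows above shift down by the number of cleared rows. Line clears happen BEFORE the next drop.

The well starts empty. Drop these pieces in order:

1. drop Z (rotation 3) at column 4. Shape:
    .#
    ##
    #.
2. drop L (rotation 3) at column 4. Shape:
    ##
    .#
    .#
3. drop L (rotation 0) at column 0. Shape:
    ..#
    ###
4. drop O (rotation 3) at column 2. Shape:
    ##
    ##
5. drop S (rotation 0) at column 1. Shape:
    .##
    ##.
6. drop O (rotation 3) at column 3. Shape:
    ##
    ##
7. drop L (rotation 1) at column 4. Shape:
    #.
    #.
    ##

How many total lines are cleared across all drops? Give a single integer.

Answer: 0

Derivation:
Drop 1: Z rot3 at col 4 lands with bottom-row=0; cleared 0 line(s) (total 0); column heights now [0 0 0 0 2 3], max=3
Drop 2: L rot3 at col 4 lands with bottom-row=3; cleared 0 line(s) (total 0); column heights now [0 0 0 0 6 6], max=6
Drop 3: L rot0 at col 0 lands with bottom-row=0; cleared 0 line(s) (total 0); column heights now [1 1 2 0 6 6], max=6
Drop 4: O rot3 at col 2 lands with bottom-row=2; cleared 0 line(s) (total 0); column heights now [1 1 4 4 6 6], max=6
Drop 5: S rot0 at col 1 lands with bottom-row=4; cleared 0 line(s) (total 0); column heights now [1 5 6 6 6 6], max=6
Drop 6: O rot3 at col 3 lands with bottom-row=6; cleared 0 line(s) (total 0); column heights now [1 5 6 8 8 6], max=8
Drop 7: L rot1 at col 4 lands with bottom-row=8; cleared 0 line(s) (total 0); column heights now [1 5 6 8 11 9], max=11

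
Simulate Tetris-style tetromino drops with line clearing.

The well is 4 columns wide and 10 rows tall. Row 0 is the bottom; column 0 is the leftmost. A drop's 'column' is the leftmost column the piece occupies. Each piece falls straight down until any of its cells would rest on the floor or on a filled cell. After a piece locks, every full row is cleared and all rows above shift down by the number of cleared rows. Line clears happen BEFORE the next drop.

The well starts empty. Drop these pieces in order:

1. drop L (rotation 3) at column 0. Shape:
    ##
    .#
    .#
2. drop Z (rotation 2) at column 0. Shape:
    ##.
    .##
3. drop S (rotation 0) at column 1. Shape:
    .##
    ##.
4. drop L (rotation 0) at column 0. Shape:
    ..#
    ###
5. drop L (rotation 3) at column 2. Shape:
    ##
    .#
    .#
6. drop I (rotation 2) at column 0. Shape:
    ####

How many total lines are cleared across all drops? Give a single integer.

Drop 1: L rot3 at col 0 lands with bottom-row=0; cleared 0 line(s) (total 0); column heights now [3 3 0 0], max=3
Drop 2: Z rot2 at col 0 lands with bottom-row=3; cleared 0 line(s) (total 0); column heights now [5 5 4 0], max=5
Drop 3: S rot0 at col 1 lands with bottom-row=5; cleared 0 line(s) (total 0); column heights now [5 6 7 7], max=7
Drop 4: L rot0 at col 0 lands with bottom-row=7; cleared 0 line(s) (total 0); column heights now [8 8 9 7], max=9
Drop 5: L rot3 at col 2 lands with bottom-row=7; cleared 1 line(s) (total 1); column heights now [5 6 9 9], max=9
Drop 6: I rot2 at col 0 lands with bottom-row=9; cleared 1 line(s) (total 2); column heights now [5 6 9 9], max=9

Answer: 2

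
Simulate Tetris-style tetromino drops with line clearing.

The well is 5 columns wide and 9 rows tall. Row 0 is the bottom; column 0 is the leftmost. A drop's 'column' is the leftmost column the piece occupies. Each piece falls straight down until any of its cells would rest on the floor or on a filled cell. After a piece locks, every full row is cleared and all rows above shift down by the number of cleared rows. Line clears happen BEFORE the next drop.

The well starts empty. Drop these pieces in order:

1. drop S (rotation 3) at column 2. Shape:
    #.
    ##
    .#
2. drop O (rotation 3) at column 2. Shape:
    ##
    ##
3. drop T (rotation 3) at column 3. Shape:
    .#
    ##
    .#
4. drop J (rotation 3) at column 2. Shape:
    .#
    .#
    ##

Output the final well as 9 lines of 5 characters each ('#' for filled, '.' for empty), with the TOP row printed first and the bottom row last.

Drop 1: S rot3 at col 2 lands with bottom-row=0; cleared 0 line(s) (total 0); column heights now [0 0 3 2 0], max=3
Drop 2: O rot3 at col 2 lands with bottom-row=3; cleared 0 line(s) (total 0); column heights now [0 0 5 5 0], max=5
Drop 3: T rot3 at col 3 lands with bottom-row=4; cleared 0 line(s) (total 0); column heights now [0 0 5 6 7], max=7
Drop 4: J rot3 at col 2 lands with bottom-row=6; cleared 0 line(s) (total 0); column heights now [0 0 7 9 7], max=9

Answer: ...#.
...#.
..###
...##
..###
..##.
..#..
..##.
...#.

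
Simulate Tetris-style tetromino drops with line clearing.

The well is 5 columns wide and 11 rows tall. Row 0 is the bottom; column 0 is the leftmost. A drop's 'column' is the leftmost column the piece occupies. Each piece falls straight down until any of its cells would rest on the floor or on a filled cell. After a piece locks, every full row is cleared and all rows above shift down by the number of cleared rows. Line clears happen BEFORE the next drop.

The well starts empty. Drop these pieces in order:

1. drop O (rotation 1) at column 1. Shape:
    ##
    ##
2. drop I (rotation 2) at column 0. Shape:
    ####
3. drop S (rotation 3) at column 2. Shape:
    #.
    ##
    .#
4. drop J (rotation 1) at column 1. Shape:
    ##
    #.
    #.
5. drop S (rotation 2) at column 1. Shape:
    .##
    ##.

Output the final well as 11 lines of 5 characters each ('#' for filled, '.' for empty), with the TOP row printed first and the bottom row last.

Drop 1: O rot1 at col 1 lands with bottom-row=0; cleared 0 line(s) (total 0); column heights now [0 2 2 0 0], max=2
Drop 2: I rot2 at col 0 lands with bottom-row=2; cleared 0 line(s) (total 0); column heights now [3 3 3 3 0], max=3
Drop 3: S rot3 at col 2 lands with bottom-row=3; cleared 0 line(s) (total 0); column heights now [3 3 6 5 0], max=6
Drop 4: J rot1 at col 1 lands with bottom-row=4; cleared 0 line(s) (total 0); column heights now [3 7 7 5 0], max=7
Drop 5: S rot2 at col 1 lands with bottom-row=7; cleared 0 line(s) (total 0); column heights now [3 8 9 9 0], max=9

Answer: .....
.....
..##.
.##..
.##..
.##..
.###.
...#.
####.
.##..
.##..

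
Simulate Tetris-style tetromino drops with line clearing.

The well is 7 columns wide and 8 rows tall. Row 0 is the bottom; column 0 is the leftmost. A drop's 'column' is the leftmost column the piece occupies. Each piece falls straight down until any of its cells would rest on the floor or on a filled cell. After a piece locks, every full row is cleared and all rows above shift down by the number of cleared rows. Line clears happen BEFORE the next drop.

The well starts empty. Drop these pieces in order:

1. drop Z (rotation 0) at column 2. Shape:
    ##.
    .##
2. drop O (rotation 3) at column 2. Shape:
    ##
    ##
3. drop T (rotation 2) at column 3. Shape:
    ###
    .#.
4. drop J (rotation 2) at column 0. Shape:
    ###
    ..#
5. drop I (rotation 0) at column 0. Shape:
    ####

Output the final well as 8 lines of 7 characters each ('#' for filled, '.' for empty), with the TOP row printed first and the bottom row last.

Answer: .......
####...
###....
..####.
..###..
..##...
..##...
...##..

Derivation:
Drop 1: Z rot0 at col 2 lands with bottom-row=0; cleared 0 line(s) (total 0); column heights now [0 0 2 2 1 0 0], max=2
Drop 2: O rot3 at col 2 lands with bottom-row=2; cleared 0 line(s) (total 0); column heights now [0 0 4 4 1 0 0], max=4
Drop 3: T rot2 at col 3 lands with bottom-row=3; cleared 0 line(s) (total 0); column heights now [0 0 4 5 5 5 0], max=5
Drop 4: J rot2 at col 0 lands with bottom-row=4; cleared 0 line(s) (total 0); column heights now [6 6 6 5 5 5 0], max=6
Drop 5: I rot0 at col 0 lands with bottom-row=6; cleared 0 line(s) (total 0); column heights now [7 7 7 7 5 5 0], max=7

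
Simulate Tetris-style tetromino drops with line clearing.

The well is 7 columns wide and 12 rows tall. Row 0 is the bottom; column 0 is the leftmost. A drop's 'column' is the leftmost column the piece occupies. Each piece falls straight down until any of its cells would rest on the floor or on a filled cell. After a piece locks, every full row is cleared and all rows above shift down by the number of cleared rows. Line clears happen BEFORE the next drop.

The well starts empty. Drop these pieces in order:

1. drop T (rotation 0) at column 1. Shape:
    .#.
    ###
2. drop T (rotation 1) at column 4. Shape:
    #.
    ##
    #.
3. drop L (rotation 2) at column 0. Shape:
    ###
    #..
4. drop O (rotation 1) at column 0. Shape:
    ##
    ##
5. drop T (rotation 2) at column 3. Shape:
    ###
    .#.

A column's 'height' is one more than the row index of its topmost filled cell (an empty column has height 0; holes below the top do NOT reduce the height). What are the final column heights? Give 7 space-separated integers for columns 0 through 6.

Answer: 5 5 3 5 5 5 0

Derivation:
Drop 1: T rot0 at col 1 lands with bottom-row=0; cleared 0 line(s) (total 0); column heights now [0 1 2 1 0 0 0], max=2
Drop 2: T rot1 at col 4 lands with bottom-row=0; cleared 0 line(s) (total 0); column heights now [0 1 2 1 3 2 0], max=3
Drop 3: L rot2 at col 0 lands with bottom-row=1; cleared 0 line(s) (total 0); column heights now [3 3 3 1 3 2 0], max=3
Drop 4: O rot1 at col 0 lands with bottom-row=3; cleared 0 line(s) (total 0); column heights now [5 5 3 1 3 2 0], max=5
Drop 5: T rot2 at col 3 lands with bottom-row=3; cleared 0 line(s) (total 0); column heights now [5 5 3 5 5 5 0], max=5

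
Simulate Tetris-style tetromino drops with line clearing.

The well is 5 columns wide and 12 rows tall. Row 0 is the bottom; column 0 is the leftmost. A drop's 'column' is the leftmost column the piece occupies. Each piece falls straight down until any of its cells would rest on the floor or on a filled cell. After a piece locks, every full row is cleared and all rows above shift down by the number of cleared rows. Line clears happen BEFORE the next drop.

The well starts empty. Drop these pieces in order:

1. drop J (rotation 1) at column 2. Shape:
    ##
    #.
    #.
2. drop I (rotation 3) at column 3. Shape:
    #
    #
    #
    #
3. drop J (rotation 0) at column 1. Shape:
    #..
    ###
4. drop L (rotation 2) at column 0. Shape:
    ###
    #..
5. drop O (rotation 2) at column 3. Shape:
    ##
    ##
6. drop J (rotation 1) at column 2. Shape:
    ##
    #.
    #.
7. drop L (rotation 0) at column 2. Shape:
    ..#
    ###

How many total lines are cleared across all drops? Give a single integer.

Drop 1: J rot1 at col 2 lands with bottom-row=0; cleared 0 line(s) (total 0); column heights now [0 0 3 3 0], max=3
Drop 2: I rot3 at col 3 lands with bottom-row=3; cleared 0 line(s) (total 0); column heights now [0 0 3 7 0], max=7
Drop 3: J rot0 at col 1 lands with bottom-row=7; cleared 0 line(s) (total 0); column heights now [0 9 8 8 0], max=9
Drop 4: L rot2 at col 0 lands with bottom-row=8; cleared 0 line(s) (total 0); column heights now [10 10 10 8 0], max=10
Drop 5: O rot2 at col 3 lands with bottom-row=8; cleared 1 line(s) (total 1); column heights now [9 9 8 9 9], max=9
Drop 6: J rot1 at col 2 lands with bottom-row=8; cleared 1 line(s) (total 2); column heights now [0 8 10 10 0], max=10
Drop 7: L rot0 at col 2 lands with bottom-row=10; cleared 0 line(s) (total 2); column heights now [0 8 11 11 12], max=12

Answer: 2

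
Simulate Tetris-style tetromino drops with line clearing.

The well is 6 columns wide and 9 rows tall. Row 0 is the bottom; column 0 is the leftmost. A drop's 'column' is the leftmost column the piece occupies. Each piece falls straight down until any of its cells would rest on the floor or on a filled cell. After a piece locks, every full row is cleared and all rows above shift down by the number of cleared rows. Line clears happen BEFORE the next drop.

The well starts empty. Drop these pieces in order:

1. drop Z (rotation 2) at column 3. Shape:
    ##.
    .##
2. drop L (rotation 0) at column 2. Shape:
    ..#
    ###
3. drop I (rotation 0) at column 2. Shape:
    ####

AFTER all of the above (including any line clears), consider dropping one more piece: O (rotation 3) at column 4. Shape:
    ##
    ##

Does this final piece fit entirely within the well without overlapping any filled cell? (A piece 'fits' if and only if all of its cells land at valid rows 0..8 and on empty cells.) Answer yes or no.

Drop 1: Z rot2 at col 3 lands with bottom-row=0; cleared 0 line(s) (total 0); column heights now [0 0 0 2 2 1], max=2
Drop 2: L rot0 at col 2 lands with bottom-row=2; cleared 0 line(s) (total 0); column heights now [0 0 3 3 4 1], max=4
Drop 3: I rot0 at col 2 lands with bottom-row=4; cleared 0 line(s) (total 0); column heights now [0 0 5 5 5 5], max=5
Test piece O rot3 at col 4 (width 2): heights before test = [0 0 5 5 5 5]; fits = True

Answer: yes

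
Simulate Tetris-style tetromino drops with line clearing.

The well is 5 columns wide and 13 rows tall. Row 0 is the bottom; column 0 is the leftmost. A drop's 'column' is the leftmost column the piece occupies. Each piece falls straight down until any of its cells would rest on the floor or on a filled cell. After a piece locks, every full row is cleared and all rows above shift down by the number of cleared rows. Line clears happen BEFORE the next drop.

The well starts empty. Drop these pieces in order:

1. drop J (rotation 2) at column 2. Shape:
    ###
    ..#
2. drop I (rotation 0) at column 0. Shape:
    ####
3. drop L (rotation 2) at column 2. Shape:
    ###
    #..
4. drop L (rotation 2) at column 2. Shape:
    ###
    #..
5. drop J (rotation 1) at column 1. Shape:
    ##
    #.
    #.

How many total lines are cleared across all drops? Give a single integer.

Drop 1: J rot2 at col 2 lands with bottom-row=0; cleared 0 line(s) (total 0); column heights now [0 0 2 2 2], max=2
Drop 2: I rot0 at col 0 lands with bottom-row=2; cleared 0 line(s) (total 0); column heights now [3 3 3 3 2], max=3
Drop 3: L rot2 at col 2 lands with bottom-row=3; cleared 0 line(s) (total 0); column heights now [3 3 5 5 5], max=5
Drop 4: L rot2 at col 2 lands with bottom-row=5; cleared 0 line(s) (total 0); column heights now [3 3 7 7 7], max=7
Drop 5: J rot1 at col 1 lands with bottom-row=5; cleared 0 line(s) (total 0); column heights now [3 8 8 7 7], max=8

Answer: 0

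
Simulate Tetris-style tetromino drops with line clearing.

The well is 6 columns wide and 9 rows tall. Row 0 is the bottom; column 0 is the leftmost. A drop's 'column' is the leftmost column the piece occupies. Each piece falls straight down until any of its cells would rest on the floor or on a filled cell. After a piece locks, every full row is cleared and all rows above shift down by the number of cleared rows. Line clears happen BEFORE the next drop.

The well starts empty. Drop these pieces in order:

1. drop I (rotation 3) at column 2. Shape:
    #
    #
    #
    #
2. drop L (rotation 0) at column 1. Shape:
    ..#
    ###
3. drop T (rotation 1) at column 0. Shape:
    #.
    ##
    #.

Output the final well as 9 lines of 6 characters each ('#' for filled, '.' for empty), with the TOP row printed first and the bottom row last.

Drop 1: I rot3 at col 2 lands with bottom-row=0; cleared 0 line(s) (total 0); column heights now [0 0 4 0 0 0], max=4
Drop 2: L rot0 at col 1 lands with bottom-row=4; cleared 0 line(s) (total 0); column heights now [0 5 5 6 0 0], max=6
Drop 3: T rot1 at col 0 lands with bottom-row=4; cleared 0 line(s) (total 0); column heights now [7 6 5 6 0 0], max=7

Answer: ......
......
#.....
##.#..
####..
..#...
..#...
..#...
..#...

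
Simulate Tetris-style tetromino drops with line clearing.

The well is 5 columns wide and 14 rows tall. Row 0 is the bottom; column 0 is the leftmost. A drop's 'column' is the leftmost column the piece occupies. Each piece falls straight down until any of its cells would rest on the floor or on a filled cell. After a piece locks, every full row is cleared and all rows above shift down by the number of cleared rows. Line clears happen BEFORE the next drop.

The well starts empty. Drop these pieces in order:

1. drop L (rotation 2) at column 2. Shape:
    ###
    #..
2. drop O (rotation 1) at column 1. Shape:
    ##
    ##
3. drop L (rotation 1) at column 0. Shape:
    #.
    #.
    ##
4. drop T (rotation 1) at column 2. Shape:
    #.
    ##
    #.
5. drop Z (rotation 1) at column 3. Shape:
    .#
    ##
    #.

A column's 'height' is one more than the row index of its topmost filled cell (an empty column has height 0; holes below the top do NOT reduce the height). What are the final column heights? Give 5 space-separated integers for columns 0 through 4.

Drop 1: L rot2 at col 2 lands with bottom-row=0; cleared 0 line(s) (total 0); column heights now [0 0 2 2 2], max=2
Drop 2: O rot1 at col 1 lands with bottom-row=2; cleared 0 line(s) (total 0); column heights now [0 4 4 2 2], max=4
Drop 3: L rot1 at col 0 lands with bottom-row=4; cleared 0 line(s) (total 0); column heights now [7 5 4 2 2], max=7
Drop 4: T rot1 at col 2 lands with bottom-row=4; cleared 0 line(s) (total 0); column heights now [7 5 7 6 2], max=7
Drop 5: Z rot1 at col 3 lands with bottom-row=6; cleared 0 line(s) (total 0); column heights now [7 5 7 8 9], max=9

Answer: 7 5 7 8 9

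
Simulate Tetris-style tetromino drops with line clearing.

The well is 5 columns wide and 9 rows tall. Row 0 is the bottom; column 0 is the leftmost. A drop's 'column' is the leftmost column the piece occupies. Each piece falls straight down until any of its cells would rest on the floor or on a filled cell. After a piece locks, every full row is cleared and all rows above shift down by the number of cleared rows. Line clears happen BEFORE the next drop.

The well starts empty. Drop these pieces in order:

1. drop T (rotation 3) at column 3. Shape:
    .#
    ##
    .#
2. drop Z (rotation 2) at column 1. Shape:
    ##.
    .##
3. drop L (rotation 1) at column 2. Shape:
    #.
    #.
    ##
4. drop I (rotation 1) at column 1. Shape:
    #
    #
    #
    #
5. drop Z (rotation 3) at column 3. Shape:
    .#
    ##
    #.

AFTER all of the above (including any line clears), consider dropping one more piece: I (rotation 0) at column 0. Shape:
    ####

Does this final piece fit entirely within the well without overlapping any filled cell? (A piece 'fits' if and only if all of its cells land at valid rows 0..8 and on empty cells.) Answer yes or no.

Answer: yes

Derivation:
Drop 1: T rot3 at col 3 lands with bottom-row=0; cleared 0 line(s) (total 0); column heights now [0 0 0 2 3], max=3
Drop 2: Z rot2 at col 1 lands with bottom-row=2; cleared 0 line(s) (total 0); column heights now [0 4 4 3 3], max=4
Drop 3: L rot1 at col 2 lands with bottom-row=4; cleared 0 line(s) (total 0); column heights now [0 4 7 5 3], max=7
Drop 4: I rot1 at col 1 lands with bottom-row=4; cleared 0 line(s) (total 0); column heights now [0 8 7 5 3], max=8
Drop 5: Z rot3 at col 3 lands with bottom-row=5; cleared 0 line(s) (total 0); column heights now [0 8 7 7 8], max=8
Test piece I rot0 at col 0 (width 4): heights before test = [0 8 7 7 8]; fits = True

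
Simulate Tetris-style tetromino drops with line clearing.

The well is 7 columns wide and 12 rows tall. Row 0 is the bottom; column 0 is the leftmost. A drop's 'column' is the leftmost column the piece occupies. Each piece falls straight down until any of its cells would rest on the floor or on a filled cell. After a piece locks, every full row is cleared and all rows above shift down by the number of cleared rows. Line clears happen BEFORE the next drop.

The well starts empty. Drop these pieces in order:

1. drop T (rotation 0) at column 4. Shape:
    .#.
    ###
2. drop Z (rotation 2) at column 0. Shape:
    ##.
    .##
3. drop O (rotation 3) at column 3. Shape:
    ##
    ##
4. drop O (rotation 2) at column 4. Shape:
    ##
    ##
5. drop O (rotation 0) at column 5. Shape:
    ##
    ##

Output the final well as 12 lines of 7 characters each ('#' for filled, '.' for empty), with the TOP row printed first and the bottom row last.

Drop 1: T rot0 at col 4 lands with bottom-row=0; cleared 0 line(s) (total 0); column heights now [0 0 0 0 1 2 1], max=2
Drop 2: Z rot2 at col 0 lands with bottom-row=0; cleared 0 line(s) (total 0); column heights now [2 2 1 0 1 2 1], max=2
Drop 3: O rot3 at col 3 lands with bottom-row=1; cleared 0 line(s) (total 0); column heights now [2 2 1 3 3 2 1], max=3
Drop 4: O rot2 at col 4 lands with bottom-row=3; cleared 0 line(s) (total 0); column heights now [2 2 1 3 5 5 1], max=5
Drop 5: O rot0 at col 5 lands with bottom-row=5; cleared 0 line(s) (total 0); column heights now [2 2 1 3 5 7 7], max=7

Answer: .......
.......
.......
.......
.......
.....##
.....##
....##.
....##.
...##..
##.###.
.##.###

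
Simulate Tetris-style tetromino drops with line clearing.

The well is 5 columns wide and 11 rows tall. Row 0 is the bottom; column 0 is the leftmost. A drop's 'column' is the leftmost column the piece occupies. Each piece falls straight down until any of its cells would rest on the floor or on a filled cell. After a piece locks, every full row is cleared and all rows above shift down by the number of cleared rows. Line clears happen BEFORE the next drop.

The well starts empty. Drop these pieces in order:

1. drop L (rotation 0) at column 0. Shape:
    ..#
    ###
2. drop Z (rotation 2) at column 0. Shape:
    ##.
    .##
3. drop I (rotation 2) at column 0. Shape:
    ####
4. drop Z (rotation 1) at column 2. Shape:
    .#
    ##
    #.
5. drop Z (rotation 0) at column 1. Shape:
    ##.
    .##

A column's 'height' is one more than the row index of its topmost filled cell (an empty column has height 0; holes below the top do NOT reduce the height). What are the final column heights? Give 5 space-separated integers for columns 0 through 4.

Drop 1: L rot0 at col 0 lands with bottom-row=0; cleared 0 line(s) (total 0); column heights now [1 1 2 0 0], max=2
Drop 2: Z rot2 at col 0 lands with bottom-row=2; cleared 0 line(s) (total 0); column heights now [4 4 3 0 0], max=4
Drop 3: I rot2 at col 0 lands with bottom-row=4; cleared 0 line(s) (total 0); column heights now [5 5 5 5 0], max=5
Drop 4: Z rot1 at col 2 lands with bottom-row=5; cleared 0 line(s) (total 0); column heights now [5 5 7 8 0], max=8
Drop 5: Z rot0 at col 1 lands with bottom-row=8; cleared 0 line(s) (total 0); column heights now [5 10 10 9 0], max=10

Answer: 5 10 10 9 0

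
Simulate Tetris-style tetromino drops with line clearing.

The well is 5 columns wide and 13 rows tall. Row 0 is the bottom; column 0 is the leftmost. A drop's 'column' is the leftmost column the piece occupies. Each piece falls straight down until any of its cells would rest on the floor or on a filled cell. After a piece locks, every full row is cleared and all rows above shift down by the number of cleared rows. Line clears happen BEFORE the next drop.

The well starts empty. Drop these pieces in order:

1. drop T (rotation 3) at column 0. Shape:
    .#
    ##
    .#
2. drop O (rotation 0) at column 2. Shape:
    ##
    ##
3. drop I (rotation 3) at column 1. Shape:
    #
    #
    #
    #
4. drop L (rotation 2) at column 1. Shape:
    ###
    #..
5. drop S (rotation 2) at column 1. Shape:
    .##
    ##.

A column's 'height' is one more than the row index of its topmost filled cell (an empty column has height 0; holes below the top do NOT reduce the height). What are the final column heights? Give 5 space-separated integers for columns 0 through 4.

Drop 1: T rot3 at col 0 lands with bottom-row=0; cleared 0 line(s) (total 0); column heights now [2 3 0 0 0], max=3
Drop 2: O rot0 at col 2 lands with bottom-row=0; cleared 0 line(s) (total 0); column heights now [2 3 2 2 0], max=3
Drop 3: I rot3 at col 1 lands with bottom-row=3; cleared 0 line(s) (total 0); column heights now [2 7 2 2 0], max=7
Drop 4: L rot2 at col 1 lands with bottom-row=7; cleared 0 line(s) (total 0); column heights now [2 9 9 9 0], max=9
Drop 5: S rot2 at col 1 lands with bottom-row=9; cleared 0 line(s) (total 0); column heights now [2 10 11 11 0], max=11

Answer: 2 10 11 11 0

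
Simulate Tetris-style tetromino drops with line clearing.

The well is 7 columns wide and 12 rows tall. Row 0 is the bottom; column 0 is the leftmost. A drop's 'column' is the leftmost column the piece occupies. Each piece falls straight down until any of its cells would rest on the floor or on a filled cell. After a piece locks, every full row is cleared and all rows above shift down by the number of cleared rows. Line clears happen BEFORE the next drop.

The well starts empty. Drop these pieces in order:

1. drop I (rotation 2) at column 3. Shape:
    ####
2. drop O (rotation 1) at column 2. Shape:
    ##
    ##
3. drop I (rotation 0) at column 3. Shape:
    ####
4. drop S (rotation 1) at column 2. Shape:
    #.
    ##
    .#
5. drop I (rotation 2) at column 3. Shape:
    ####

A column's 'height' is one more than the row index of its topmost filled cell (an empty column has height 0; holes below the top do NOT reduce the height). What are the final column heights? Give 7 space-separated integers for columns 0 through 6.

Drop 1: I rot2 at col 3 lands with bottom-row=0; cleared 0 line(s) (total 0); column heights now [0 0 0 1 1 1 1], max=1
Drop 2: O rot1 at col 2 lands with bottom-row=1; cleared 0 line(s) (total 0); column heights now [0 0 3 3 1 1 1], max=3
Drop 3: I rot0 at col 3 lands with bottom-row=3; cleared 0 line(s) (total 0); column heights now [0 0 3 4 4 4 4], max=4
Drop 4: S rot1 at col 2 lands with bottom-row=4; cleared 0 line(s) (total 0); column heights now [0 0 7 6 4 4 4], max=7
Drop 5: I rot2 at col 3 lands with bottom-row=6; cleared 0 line(s) (total 0); column heights now [0 0 7 7 7 7 7], max=7

Answer: 0 0 7 7 7 7 7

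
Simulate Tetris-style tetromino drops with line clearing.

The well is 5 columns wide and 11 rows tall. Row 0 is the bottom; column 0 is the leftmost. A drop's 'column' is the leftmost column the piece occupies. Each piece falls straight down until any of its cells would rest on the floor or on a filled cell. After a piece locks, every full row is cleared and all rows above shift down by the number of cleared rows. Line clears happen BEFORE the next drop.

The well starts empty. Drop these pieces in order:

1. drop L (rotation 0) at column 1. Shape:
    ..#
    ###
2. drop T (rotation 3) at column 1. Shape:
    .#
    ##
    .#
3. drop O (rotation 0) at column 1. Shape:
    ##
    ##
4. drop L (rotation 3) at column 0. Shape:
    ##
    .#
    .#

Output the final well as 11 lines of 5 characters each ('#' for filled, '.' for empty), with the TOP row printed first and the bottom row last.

Answer: .....
.....
##...
.#...
.#...
.##..
.##..
..#..
.##..
..##.
.###.

Derivation:
Drop 1: L rot0 at col 1 lands with bottom-row=0; cleared 0 line(s) (total 0); column heights now [0 1 1 2 0], max=2
Drop 2: T rot3 at col 1 lands with bottom-row=1; cleared 0 line(s) (total 0); column heights now [0 3 4 2 0], max=4
Drop 3: O rot0 at col 1 lands with bottom-row=4; cleared 0 line(s) (total 0); column heights now [0 6 6 2 0], max=6
Drop 4: L rot3 at col 0 lands with bottom-row=6; cleared 0 line(s) (total 0); column heights now [9 9 6 2 0], max=9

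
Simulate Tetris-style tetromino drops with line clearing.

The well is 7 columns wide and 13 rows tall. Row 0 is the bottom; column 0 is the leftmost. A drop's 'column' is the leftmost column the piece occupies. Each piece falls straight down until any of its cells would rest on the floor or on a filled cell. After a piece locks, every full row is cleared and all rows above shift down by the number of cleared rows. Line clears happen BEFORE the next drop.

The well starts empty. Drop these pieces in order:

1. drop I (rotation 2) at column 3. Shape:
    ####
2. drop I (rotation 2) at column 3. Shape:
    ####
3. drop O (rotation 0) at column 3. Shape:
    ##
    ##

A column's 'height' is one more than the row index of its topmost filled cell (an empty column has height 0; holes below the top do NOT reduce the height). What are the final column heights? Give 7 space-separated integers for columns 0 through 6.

Drop 1: I rot2 at col 3 lands with bottom-row=0; cleared 0 line(s) (total 0); column heights now [0 0 0 1 1 1 1], max=1
Drop 2: I rot2 at col 3 lands with bottom-row=1; cleared 0 line(s) (total 0); column heights now [0 0 0 2 2 2 2], max=2
Drop 3: O rot0 at col 3 lands with bottom-row=2; cleared 0 line(s) (total 0); column heights now [0 0 0 4 4 2 2], max=4

Answer: 0 0 0 4 4 2 2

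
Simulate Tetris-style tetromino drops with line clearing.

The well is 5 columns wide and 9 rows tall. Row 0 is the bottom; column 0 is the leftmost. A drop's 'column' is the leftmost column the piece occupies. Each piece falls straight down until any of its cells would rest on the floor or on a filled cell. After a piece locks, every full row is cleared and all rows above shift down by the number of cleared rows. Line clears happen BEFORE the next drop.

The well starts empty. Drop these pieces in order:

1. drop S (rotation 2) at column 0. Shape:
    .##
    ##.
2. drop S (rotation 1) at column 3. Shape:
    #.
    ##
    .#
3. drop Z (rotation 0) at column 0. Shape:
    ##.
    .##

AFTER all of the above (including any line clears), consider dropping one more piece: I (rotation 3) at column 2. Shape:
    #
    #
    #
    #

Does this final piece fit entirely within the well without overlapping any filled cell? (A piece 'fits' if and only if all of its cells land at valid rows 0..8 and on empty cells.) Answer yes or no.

Drop 1: S rot2 at col 0 lands with bottom-row=0; cleared 0 line(s) (total 0); column heights now [1 2 2 0 0], max=2
Drop 2: S rot1 at col 3 lands with bottom-row=0; cleared 0 line(s) (total 0); column heights now [1 2 2 3 2], max=3
Drop 3: Z rot0 at col 0 lands with bottom-row=2; cleared 0 line(s) (total 0); column heights now [4 4 3 3 2], max=4
Test piece I rot3 at col 2 (width 1): heights before test = [4 4 3 3 2]; fits = True

Answer: yes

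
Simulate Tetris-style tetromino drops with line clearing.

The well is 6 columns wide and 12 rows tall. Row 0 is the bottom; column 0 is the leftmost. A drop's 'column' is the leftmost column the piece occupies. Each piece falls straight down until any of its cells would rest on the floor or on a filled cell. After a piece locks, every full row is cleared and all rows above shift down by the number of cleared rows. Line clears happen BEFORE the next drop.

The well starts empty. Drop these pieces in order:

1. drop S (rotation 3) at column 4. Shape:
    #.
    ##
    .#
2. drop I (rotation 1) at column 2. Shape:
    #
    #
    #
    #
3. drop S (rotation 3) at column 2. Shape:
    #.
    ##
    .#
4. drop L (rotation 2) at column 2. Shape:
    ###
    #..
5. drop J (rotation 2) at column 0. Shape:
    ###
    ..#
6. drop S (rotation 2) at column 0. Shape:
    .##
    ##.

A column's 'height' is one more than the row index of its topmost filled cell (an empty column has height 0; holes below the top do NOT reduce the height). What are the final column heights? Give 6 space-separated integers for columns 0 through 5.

Drop 1: S rot3 at col 4 lands with bottom-row=0; cleared 0 line(s) (total 0); column heights now [0 0 0 0 3 2], max=3
Drop 2: I rot1 at col 2 lands with bottom-row=0; cleared 0 line(s) (total 0); column heights now [0 0 4 0 3 2], max=4
Drop 3: S rot3 at col 2 lands with bottom-row=3; cleared 0 line(s) (total 0); column heights now [0 0 6 5 3 2], max=6
Drop 4: L rot2 at col 2 lands with bottom-row=6; cleared 0 line(s) (total 0); column heights now [0 0 8 8 8 2], max=8
Drop 5: J rot2 at col 0 lands with bottom-row=8; cleared 0 line(s) (total 0); column heights now [10 10 10 8 8 2], max=10
Drop 6: S rot2 at col 0 lands with bottom-row=10; cleared 0 line(s) (total 0); column heights now [11 12 12 8 8 2], max=12

Answer: 11 12 12 8 8 2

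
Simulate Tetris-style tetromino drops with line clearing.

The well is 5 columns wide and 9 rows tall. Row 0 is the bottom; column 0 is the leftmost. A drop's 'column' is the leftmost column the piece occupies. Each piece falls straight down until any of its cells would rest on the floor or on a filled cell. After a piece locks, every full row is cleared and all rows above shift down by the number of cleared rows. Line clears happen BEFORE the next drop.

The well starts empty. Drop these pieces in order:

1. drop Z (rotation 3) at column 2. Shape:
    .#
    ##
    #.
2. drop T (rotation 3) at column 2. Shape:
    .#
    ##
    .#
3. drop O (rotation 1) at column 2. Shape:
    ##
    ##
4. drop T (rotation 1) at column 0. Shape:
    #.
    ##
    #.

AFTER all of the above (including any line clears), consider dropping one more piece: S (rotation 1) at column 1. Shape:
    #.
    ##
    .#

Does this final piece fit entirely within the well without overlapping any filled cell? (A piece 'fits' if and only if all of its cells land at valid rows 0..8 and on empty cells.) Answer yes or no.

Drop 1: Z rot3 at col 2 lands with bottom-row=0; cleared 0 line(s) (total 0); column heights now [0 0 2 3 0], max=3
Drop 2: T rot3 at col 2 lands with bottom-row=3; cleared 0 line(s) (total 0); column heights now [0 0 5 6 0], max=6
Drop 3: O rot1 at col 2 lands with bottom-row=6; cleared 0 line(s) (total 0); column heights now [0 0 8 8 0], max=8
Drop 4: T rot1 at col 0 lands with bottom-row=0; cleared 0 line(s) (total 0); column heights now [3 2 8 8 0], max=8
Test piece S rot1 at col 1 (width 2): heights before test = [3 2 8 8 0]; fits = False

Answer: no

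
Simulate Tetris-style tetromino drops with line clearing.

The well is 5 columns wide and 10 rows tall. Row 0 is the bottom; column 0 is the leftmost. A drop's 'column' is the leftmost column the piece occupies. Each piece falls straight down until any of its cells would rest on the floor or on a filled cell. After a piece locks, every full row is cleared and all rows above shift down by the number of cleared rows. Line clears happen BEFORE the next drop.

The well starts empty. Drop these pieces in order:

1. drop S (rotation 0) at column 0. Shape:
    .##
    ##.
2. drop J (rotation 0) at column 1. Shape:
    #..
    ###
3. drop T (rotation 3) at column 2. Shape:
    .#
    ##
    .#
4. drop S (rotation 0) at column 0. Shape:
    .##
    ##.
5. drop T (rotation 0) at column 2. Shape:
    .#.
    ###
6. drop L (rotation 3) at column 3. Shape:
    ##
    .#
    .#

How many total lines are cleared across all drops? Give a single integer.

Answer: 0

Derivation:
Drop 1: S rot0 at col 0 lands with bottom-row=0; cleared 0 line(s) (total 0); column heights now [1 2 2 0 0], max=2
Drop 2: J rot0 at col 1 lands with bottom-row=2; cleared 0 line(s) (total 0); column heights now [1 4 3 3 0], max=4
Drop 3: T rot3 at col 2 lands with bottom-row=3; cleared 0 line(s) (total 0); column heights now [1 4 5 6 0], max=6
Drop 4: S rot0 at col 0 lands with bottom-row=4; cleared 0 line(s) (total 0); column heights now [5 6 6 6 0], max=6
Drop 5: T rot0 at col 2 lands with bottom-row=6; cleared 0 line(s) (total 0); column heights now [5 6 7 8 7], max=8
Drop 6: L rot3 at col 3 lands with bottom-row=7; cleared 0 line(s) (total 0); column heights now [5 6 7 10 10], max=10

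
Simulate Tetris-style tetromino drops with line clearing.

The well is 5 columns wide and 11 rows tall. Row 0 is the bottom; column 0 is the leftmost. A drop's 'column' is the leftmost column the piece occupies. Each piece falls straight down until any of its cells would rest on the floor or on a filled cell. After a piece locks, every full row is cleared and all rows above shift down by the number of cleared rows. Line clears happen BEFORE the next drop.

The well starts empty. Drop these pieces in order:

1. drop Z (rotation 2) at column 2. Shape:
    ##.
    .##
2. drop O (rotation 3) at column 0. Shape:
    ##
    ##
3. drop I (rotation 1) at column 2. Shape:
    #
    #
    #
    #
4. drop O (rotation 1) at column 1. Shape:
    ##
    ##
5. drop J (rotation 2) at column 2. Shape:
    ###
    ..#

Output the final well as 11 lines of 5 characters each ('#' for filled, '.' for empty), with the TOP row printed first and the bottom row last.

Answer: .....
.....
..###
.##.#
.##..
..#..
..#..
..#..
..#..
####.
##.##

Derivation:
Drop 1: Z rot2 at col 2 lands with bottom-row=0; cleared 0 line(s) (total 0); column heights now [0 0 2 2 1], max=2
Drop 2: O rot3 at col 0 lands with bottom-row=0; cleared 0 line(s) (total 0); column heights now [2 2 2 2 1], max=2
Drop 3: I rot1 at col 2 lands with bottom-row=2; cleared 0 line(s) (total 0); column heights now [2 2 6 2 1], max=6
Drop 4: O rot1 at col 1 lands with bottom-row=6; cleared 0 line(s) (total 0); column heights now [2 8 8 2 1], max=8
Drop 5: J rot2 at col 2 lands with bottom-row=7; cleared 0 line(s) (total 0); column heights now [2 8 9 9 9], max=9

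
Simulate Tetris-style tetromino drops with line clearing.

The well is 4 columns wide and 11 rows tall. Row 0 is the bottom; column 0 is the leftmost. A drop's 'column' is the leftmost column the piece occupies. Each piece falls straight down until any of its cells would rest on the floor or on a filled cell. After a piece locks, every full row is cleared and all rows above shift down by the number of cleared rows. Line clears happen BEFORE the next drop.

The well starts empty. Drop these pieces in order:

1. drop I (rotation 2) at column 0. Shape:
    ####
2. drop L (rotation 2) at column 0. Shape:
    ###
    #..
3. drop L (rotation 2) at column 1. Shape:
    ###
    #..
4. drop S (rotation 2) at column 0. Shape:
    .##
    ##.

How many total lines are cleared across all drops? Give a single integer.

Answer: 1

Derivation:
Drop 1: I rot2 at col 0 lands with bottom-row=0; cleared 1 line(s) (total 1); column heights now [0 0 0 0], max=0
Drop 2: L rot2 at col 0 lands with bottom-row=0; cleared 0 line(s) (total 1); column heights now [2 2 2 0], max=2
Drop 3: L rot2 at col 1 lands with bottom-row=2; cleared 0 line(s) (total 1); column heights now [2 4 4 4], max=4
Drop 4: S rot2 at col 0 lands with bottom-row=4; cleared 0 line(s) (total 1); column heights now [5 6 6 4], max=6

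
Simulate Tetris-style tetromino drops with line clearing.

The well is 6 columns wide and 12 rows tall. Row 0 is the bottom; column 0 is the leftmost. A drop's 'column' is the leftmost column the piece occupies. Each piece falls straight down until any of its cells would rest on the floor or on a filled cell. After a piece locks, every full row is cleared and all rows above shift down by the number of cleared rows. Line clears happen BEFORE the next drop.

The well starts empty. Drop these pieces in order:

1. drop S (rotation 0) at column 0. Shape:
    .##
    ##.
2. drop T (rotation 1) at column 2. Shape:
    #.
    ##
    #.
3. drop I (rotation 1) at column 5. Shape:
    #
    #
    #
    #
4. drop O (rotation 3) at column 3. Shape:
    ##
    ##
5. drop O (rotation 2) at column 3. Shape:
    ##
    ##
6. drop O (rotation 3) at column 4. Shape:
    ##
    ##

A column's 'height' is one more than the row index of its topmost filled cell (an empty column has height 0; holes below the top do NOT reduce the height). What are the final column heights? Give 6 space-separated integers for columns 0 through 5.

Answer: 1 2 5 8 10 10

Derivation:
Drop 1: S rot0 at col 0 lands with bottom-row=0; cleared 0 line(s) (total 0); column heights now [1 2 2 0 0 0], max=2
Drop 2: T rot1 at col 2 lands with bottom-row=2; cleared 0 line(s) (total 0); column heights now [1 2 5 4 0 0], max=5
Drop 3: I rot1 at col 5 lands with bottom-row=0; cleared 0 line(s) (total 0); column heights now [1 2 5 4 0 4], max=5
Drop 4: O rot3 at col 3 lands with bottom-row=4; cleared 0 line(s) (total 0); column heights now [1 2 5 6 6 4], max=6
Drop 5: O rot2 at col 3 lands with bottom-row=6; cleared 0 line(s) (total 0); column heights now [1 2 5 8 8 4], max=8
Drop 6: O rot3 at col 4 lands with bottom-row=8; cleared 0 line(s) (total 0); column heights now [1 2 5 8 10 10], max=10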